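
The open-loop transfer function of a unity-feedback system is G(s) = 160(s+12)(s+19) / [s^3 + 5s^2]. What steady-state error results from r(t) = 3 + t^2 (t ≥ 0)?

Factoring s^2 from the denominator leaves a polynomial with constant term 5, so the system is type 2. Taking each input component in turn:
  • 3: tracked with zero error.
  • t^2: e_ss = 2/K_a with K_a=7296 → 1/3648.
Total e_ss = 1/3648.

1/3648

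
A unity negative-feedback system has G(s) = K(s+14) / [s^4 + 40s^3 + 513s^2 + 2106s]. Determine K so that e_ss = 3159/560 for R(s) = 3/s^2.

Lowest-order denominator term is 2106s, so the open loop has 1 pole at the origin → type 1 system.
K_v = lim_{s→0} s·G(s) = K·14 / 2106 = (7/1053)·K.
e_ss = 3/K_v = 3159/560 ⇒ K_v = 560/1053 ⇒ K = (560/1053)/(7/1053) = 80.

80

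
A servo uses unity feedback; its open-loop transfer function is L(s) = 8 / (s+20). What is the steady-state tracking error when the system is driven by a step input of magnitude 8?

40/7

The open loop has no poles at the origin → type 0 system.
K_p = lim_{s→0} L(s) = 8 / (20) = 0.4.
e_ss = 8/(1 + K_p) = 8/1.4 = 40/7.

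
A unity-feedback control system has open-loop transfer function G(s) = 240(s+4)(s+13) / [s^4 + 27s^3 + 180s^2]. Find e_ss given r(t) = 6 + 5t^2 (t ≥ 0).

15/104

Factoring s^2 from the denominator leaves a polynomial with constant term 180, so the system is type 2. By superposition:
  • 6: tracked with zero error.
  • 5t^2: e_ss = 10/K_a with K_a=208/3 → 15/104.
Total e_ss = 15/104.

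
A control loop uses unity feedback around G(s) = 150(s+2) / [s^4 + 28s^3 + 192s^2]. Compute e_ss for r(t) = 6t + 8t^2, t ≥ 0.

10.24

Factoring s^2 from the denominator leaves a polynomial with constant term 192, so the system is type 2. Treating each term separately:
  • 6t: tracked with zero error.
  • 8t^2: e_ss = 16/K_a with K_a=1.5625 → 10.24.
Total e_ss = 10.24.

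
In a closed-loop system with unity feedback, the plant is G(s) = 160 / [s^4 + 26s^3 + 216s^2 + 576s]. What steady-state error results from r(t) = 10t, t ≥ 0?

Lowest-order denominator term is 576s, so the open loop has 1 pole at the origin → type 1 system.
K_v = lim_{s→0} s·G(s) = 160 / 576 = 5/18.
e_ss = 10/K_v = 10/(5/18) = 36.

36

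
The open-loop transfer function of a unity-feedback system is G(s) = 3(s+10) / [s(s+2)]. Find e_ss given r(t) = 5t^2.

System type = 1 (one pole at s=0).
For a type-1 system K_a = 0, so e_ss to a parabolic input is unbounded.

infinity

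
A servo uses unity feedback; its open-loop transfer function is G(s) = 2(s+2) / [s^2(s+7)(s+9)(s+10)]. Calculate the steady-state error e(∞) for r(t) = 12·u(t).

0

G(s) has two factors of s in the denominator, so the system is type 2.
A type-2 system has K_p = ∞, so it tracks a step input with zero steady-state error.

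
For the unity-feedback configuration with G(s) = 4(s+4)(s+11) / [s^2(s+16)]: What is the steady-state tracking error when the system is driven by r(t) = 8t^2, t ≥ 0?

Two free integrators in G(s): this is a type 2 system.
K_a = lim_{s→0} s^2·G(s) = 4·4·11 / (16) = 11.
r(t) = 8t^2 gives R(s) = 16/s^3.
e_ss = 16/K_a = 16/11.

16/11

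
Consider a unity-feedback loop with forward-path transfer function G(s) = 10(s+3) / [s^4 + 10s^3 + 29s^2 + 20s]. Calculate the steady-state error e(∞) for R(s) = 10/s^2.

Lowest-order denominator term is 20s, so the open loop has 1 pole at the origin → type 1 system.
K_v = lim_{s→0} s·G(s) = 10·3 / 20 = 1.5.
e_ss = 10/K_v = 10/1.5 = 20/3.

20/3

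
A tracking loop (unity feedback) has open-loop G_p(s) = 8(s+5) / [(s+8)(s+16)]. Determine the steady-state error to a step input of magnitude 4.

G_p(s) has no factors of s in the denominator, so the system is type 0.
K_p = lim_{s→0} G_p(s) = 8·5 / (8·16) = 0.3125.
e_ss = 4/(1 + K_p) = 4/1.3125 = 64/21.

64/21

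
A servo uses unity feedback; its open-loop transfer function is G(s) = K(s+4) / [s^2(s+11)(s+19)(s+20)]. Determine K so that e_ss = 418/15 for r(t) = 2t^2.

150

The open loop has two poles at the origin → type 2 system.
K_a = lim_{s→0} s^2·G(s) = K·4 / (11·19·20) = (1/1045)·K.
e_ss = 4/K_a = 418/15 ⇒ K_a = 30/209 ⇒ K = (30/209)/(1/1045) = 150.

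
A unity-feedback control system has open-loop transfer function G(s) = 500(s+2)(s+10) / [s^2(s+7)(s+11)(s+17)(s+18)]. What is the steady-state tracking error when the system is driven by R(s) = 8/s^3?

18.8496

Two free integrators in G(s): this is a type 2 system.
K_a = lim_{s→0} s^2·G(s) = 500·2·10 / (7·11·17·18) = 5000/11781.
r(t) = 4t^2 gives R(s) = 8/s^3.
e_ss = 8/K_a = 8/(5000/11781) = 18.8496.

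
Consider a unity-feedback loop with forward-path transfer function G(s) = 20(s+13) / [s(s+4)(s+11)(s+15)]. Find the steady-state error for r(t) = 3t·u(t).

99/13

The open loop has one pole at the origin → type 1 system.
K_v = lim_{s→0} s·G(s) = 20·13 / (4·11·15) = 13/33.
e_ss = 3/K_v = 3/(13/33) = 99/13.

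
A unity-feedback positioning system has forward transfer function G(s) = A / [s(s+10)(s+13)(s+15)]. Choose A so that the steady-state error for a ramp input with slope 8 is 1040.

15

System type = 1 (one pole at s=0).
K_v = lim_{s→0} s·G(s) = A / (10·13·15) = (1/1950)·A.
e_ss = 8/K_v = 1040 ⇒ K_v = 1/130 ⇒ A = (1/130)/(1/1950) = 15.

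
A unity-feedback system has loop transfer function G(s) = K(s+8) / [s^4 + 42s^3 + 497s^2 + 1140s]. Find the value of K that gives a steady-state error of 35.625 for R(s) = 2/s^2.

Factoring s from the denominator leaves a polynomial with constant term 1140, so the system is type 1.
K_v = lim_{s→0} s·G(s) = K·8 / 1140 = (2/285)·K.
e_ss = 2/K_v = 35.625 ⇒ K_v = 16/285 ⇒ K = (16/285)/(2/285) = 8.

8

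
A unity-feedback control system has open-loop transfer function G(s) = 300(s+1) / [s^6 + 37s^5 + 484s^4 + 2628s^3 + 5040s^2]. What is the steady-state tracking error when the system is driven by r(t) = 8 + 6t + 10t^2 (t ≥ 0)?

336

Factoring s^2 from the denominator leaves a polynomial with constant term 5040, so the system is type 2. By superposition:
  • 8: tracked with zero error.
  • 6t: tracked with zero error.
  • 10t^2: e_ss = 20/K_a with K_a=5/84 → 336.
Total e_ss = 336.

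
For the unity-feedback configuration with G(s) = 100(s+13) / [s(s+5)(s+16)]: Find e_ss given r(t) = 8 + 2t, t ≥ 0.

8/65

G(s) has one factor of s in the denominator, so the system is type 1. Treating each term separately:
  • 8: tracked with zero error.
  • 2t: e_ss = 2/K_v with K_v=16.25 → 8/65.
Total e_ss = 8/65.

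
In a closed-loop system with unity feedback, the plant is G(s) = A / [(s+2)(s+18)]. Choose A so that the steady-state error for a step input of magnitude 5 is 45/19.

40

No free integrators in G(s): this is a type 0 system.
K_p = lim_{s→0} G(s) = A / (2·18) = (1/36)·A.
e_ss = 5/(1 + K_p) = 45/19 ⇒ 1 + (1/36)·A = 19/9 ⇒ A = 40.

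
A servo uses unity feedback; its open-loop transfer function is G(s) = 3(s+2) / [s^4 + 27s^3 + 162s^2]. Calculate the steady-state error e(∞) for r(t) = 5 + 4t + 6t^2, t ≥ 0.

324

The denominator has no term below 162s^2 — 2 poles at s=0, type 2. Treating each term separately:
  • 5: tracked with zero error.
  • 4t: tracked with zero error.
  • 6t^2: e_ss = 12/K_a with K_a=1/27 → 324.
Total e_ss = 324.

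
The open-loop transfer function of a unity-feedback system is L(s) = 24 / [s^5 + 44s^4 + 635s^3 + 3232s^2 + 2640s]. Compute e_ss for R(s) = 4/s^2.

Factoring s from the denominator leaves a polynomial with constant term 2640, so the system is type 1.
K_v = lim_{s→0} s·L(s) = 24 / 2640 = 1/110.
e_ss = 4/K_v = 4/(1/110) = 440.

440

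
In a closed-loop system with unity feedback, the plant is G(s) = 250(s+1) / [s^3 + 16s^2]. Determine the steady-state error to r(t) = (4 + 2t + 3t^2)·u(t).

0.384

Lowest-order denominator term is 16s^2, so the open loop has 2 poles at the origin → type 2 system. By superposition:
  • 4: tracked with zero error.
  • 2t: tracked with zero error.
  • 3t^2: e_ss = 6/K_a with K_a=15.625 → 0.384.
Total e_ss = 0.384.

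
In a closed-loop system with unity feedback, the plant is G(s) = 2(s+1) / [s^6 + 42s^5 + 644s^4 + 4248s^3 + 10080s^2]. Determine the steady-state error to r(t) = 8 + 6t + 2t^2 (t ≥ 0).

Factoring s^2 from the denominator leaves a polynomial with constant term 10080, so the system is type 2. By superposition:
  • 8: tracked with zero error.
  • 6t: tracked with zero error.
  • 2t^2: e_ss = 4/K_a with K_a=1/5040 → 20160.
Total e_ss = 20160.

20160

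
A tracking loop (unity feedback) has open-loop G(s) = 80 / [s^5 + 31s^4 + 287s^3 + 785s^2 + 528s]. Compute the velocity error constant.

The denominator has no term below 528s — 1 pole at s=0, type 1.
K_v = lim_{s→0} s·G(s) = 80 / 528 = 5/33.

5/33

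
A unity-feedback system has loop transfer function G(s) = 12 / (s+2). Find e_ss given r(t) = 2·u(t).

2/7

No free integrators in G(s): this is a type 0 system.
K_p = lim_{s→0} G(s) = 12 / (2) = 6.
e_ss = 2/(1 + K_p) = 2/7.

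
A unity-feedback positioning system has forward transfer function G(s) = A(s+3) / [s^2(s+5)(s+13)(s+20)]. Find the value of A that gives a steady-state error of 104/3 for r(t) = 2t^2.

Two free integrators in G(s): this is a type 2 system.
K_a = lim_{s→0} s^2·G(s) = A·3 / (5·13·20) = (3/1300)·A.
e_ss = 4/K_a = 104/3 ⇒ K_a = 3/26 ⇒ A = (3/26)/(3/1300) = 50.

50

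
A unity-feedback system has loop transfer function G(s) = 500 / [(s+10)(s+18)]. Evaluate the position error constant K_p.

25/9

The open loop has no poles at the origin → type 0 system.
K_p = lim_{s→0} G(s) = 500 / (10·18) = 25/9.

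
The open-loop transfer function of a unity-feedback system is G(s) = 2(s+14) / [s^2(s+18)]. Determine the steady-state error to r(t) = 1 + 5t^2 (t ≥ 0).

45/7

G(s) has two factors of s in the denominator, so the system is type 2. By superposition:
  • 1: tracked with zero error.
  • 5t^2: e_ss = 10/K_a with K_a=14/9 → 45/7.
Total e_ss = 45/7.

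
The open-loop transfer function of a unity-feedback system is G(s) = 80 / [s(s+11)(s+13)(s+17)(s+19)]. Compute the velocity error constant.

The open loop has one pole at the origin → type 1 system.
K_v = lim_{s→0} s·G(s) = 80 / (11·13·17·19) = 80/46189.

80/46189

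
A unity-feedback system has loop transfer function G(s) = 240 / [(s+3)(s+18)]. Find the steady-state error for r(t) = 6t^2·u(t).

No free integrators in G(s): this is a type 0 system.
For a type-0 system K_a = 0, so e_ss to a parabolic input is unbounded.

infinity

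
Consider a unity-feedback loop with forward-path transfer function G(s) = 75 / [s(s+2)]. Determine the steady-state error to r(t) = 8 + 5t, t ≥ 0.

2/15

G(s) has one factor of s in the denominator, so the system is type 1. By superposition:
  • 8: tracked with zero error.
  • 5t: e_ss = 5/K_v with K_v=37.5 → 2/15.
Total e_ss = 2/15.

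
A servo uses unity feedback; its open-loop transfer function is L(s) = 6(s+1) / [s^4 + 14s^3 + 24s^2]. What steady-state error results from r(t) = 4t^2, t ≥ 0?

Lowest-order denominator term is 24s^2, so the open loop has 2 poles at the origin → type 2 system.
K_a = lim_{s→0} s^2·L(s) = 6·1 / 24 = 0.25.
r(t) = 4t^2 gives R(s) = 8/s^3.
e_ss = 8/K_a = 8/0.25 = 32.

32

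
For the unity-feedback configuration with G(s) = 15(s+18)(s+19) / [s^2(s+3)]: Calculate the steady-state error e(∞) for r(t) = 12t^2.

4/285

G(s) has two factors of s in the denominator, so the system is type 2.
K_a = lim_{s→0} s^2·G(s) = 15·18·19 / (3) = 1710.
r(t) = 12t^2 gives R(s) = 24/s^3.
e_ss = 24/K_a = 24/1710 = 4/285.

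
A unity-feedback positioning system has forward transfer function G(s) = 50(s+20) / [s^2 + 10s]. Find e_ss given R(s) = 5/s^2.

0.05

The denominator has no term below 10s — 1 pole at s=0, type 1.
K_v = lim_{s→0} s·G(s) = 50·20 / 10 = 100.
e_ss = 5/K_v = 5/100 = 0.05.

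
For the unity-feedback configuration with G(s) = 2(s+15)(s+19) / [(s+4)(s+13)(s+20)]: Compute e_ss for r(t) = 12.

1248/161

G(s) has no factors of s in the denominator, so the system is type 0.
K_p = lim_{s→0} G(s) = 2·15·19 / (4·13·20) = 57/104.
e_ss = 12/(1 + K_p) = 12/(161/104) = 1248/161.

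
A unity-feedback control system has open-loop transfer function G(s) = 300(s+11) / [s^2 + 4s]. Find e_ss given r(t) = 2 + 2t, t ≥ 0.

2/825

The denominator has no term below 4s — 1 pole at s=0, type 1. Treating each term separately:
  • 2: tracked with zero error.
  • 2t: e_ss = 2/K_v with K_v=825 → 2/825.
Total e_ss = 2/825.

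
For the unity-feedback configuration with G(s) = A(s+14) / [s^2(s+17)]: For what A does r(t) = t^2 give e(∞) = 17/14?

System type = 2 (two poles at s=0).
K_a = lim_{s→0} s^2·G(s) = A·14 / (17) = (14/17)·A.
e_ss = 2/K_a = 17/14 ⇒ K_a = 28/17 ⇒ A = (28/17)/(14/17) = 2.

2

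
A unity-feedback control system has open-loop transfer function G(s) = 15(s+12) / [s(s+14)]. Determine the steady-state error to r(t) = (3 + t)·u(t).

The open loop has one pole at the origin → type 1 system. Taking each input component in turn:
  • 3: tracked with zero error.
  • t: e_ss = 1/K_v with K_v=90/7 → 7/90.
Total e_ss = 7/90.

7/90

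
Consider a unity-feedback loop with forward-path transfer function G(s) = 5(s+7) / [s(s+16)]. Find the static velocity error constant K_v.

The open loop has one pole at the origin → type 1 system.
K_v = lim_{s→0} s·G(s) = 5·7 / (16) = 2.1875.

2.1875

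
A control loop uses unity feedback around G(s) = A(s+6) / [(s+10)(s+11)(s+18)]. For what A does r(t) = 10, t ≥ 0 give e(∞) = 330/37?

40

No free integrators in G(s): this is a type 0 system.
K_p = lim_{s→0} G(s) = A·6 / (10·11·18) = (1/330)·A.
e_ss = 10/(1 + K_p) = 330/37 ⇒ 1 + (1/330)·A = 37/33 ⇒ A = 40.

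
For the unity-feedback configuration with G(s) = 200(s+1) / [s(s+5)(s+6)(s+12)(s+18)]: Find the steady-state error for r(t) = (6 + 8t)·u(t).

259.2

G(s) has one factor of s in the denominator, so the system is type 1. Treating each term separately:
  • 6: tracked with zero error.
  • 8t: e_ss = 8/K_v with K_v=5/162 → 259.2.
Total e_ss = 259.2.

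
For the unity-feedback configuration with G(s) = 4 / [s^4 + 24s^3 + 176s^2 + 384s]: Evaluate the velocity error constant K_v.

The denominator has no term below 384s — 1 pole at s=0, type 1.
K_v = lim_{s→0} s·G(s) = 4 / 384 = 1/96.

1/96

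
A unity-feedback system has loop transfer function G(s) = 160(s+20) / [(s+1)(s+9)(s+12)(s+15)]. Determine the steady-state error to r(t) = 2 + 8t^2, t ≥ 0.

infinity

System type = 0 (no poles at s=0). By superposition:
  • 2: e_ss = 2/(1+K_p) with K_p=160/81 → 162/241.
  • 8t^2: a type-0 system cannot track it, e_ss → ∞.
The unbounded component dominates.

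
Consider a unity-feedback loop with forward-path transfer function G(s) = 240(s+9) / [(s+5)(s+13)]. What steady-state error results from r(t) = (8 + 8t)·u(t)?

System type = 0 (no poles at s=0). By superposition:
  • 8: e_ss = 8/(1+K_p) with K_p=432/13 → 104/445.
  • 8t: a type-0 system cannot track it, e_ss → ∞.
The unbounded component dominates.

infinity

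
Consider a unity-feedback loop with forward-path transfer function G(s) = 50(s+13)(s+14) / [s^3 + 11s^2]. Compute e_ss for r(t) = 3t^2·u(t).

The denominator has no term below 11s^2 — 2 poles at s=0, type 2.
K_a = lim_{s→0} s^2·G(s) = 50·13·14 / 11 = 9100/11.
r(t) = 3t^2 gives R(s) = 6/s^3.
e_ss = 6/K_a = 6/(9100/11) = 33/4550.

33/4550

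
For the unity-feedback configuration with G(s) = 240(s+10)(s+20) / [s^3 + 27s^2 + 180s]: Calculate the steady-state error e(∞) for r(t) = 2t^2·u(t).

infinity

Lowest-order denominator term is 180s, so the open loop has 1 pole at the origin → type 1 system.
For a type-1 system K_a = 0, so e_ss to a parabolic input is unbounded.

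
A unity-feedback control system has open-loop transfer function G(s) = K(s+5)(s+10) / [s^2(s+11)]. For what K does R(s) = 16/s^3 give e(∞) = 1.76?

2

System type = 2 (two poles at s=0).
K_a = lim_{s→0} s^2·G(s) = K·5·10 / (11) = (50/11)·K.
e_ss = 16/K_a = 1.76 ⇒ K_a = 100/11 ⇒ K = (100/11)/(50/11) = 2.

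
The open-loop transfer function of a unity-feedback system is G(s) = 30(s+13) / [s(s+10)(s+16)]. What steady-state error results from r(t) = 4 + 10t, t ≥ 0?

One free integrator in G(s): this is a type 1 system. Taking each input component in turn:
  • 4: tracked with zero error.
  • 10t: e_ss = 10/K_v with K_v=2.4375 → 160/39.
Total e_ss = 160/39.

160/39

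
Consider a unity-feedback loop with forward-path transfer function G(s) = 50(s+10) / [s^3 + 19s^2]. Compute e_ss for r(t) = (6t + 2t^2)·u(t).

0.152

Lowest-order denominator term is 19s^2, so the open loop has 2 poles at the origin → type 2 system. By superposition:
  • 6t: tracked with zero error.
  • 2t^2: e_ss = 4/K_a with K_a=500/19 → 0.152.
Total e_ss = 0.152.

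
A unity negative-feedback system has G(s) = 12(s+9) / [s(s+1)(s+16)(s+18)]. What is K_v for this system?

G(s) has one factor of s in the denominator, so the system is type 1.
K_v = lim_{s→0} s·G(s) = 12·9 / (1·16·18) = 0.375.

0.375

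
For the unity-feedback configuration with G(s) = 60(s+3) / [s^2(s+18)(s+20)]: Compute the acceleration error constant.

0.5

The open loop has two poles at the origin → type 2 system.
K_a = lim_{s→0} s^2·G(s) = 60·3 / (18·20) = 0.5.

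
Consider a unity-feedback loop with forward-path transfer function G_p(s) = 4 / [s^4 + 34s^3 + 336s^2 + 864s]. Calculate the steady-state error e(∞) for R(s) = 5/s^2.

The denominator has no term below 864s — 1 pole at s=0, type 1.
K_v = lim_{s→0} s·G_p(s) = 4 / 864 = 1/216.
e_ss = 5/K_v = 5/(1/216) = 1080.

1080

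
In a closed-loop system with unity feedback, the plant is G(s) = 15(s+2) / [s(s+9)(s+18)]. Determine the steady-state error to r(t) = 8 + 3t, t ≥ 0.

System type = 1 (one pole at s=0). Taking each input component in turn:
  • 8: tracked with zero error.
  • 3t: e_ss = 3/K_v with K_v=5/27 → 16.2.
Total e_ss = 16.2.

16.2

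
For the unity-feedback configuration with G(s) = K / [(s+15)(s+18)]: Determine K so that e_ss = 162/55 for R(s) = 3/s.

The open loop has no poles at the origin → type 0 system.
K_p = lim_{s→0} G(s) = K / (15·18) = (1/270)·K.
e_ss = 3/(1 + K_p) = 162/55 ⇒ 1 + (1/270)·K = 55/54 ⇒ K = 5.

5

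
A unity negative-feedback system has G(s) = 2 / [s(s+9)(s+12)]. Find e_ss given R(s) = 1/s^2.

G(s) has one factor of s in the denominator, so the system is type 1.
K_v = lim_{s→0} s·G(s) = 2 / (9·12) = 1/54.
e_ss = 1/K_v = 1/(1/54) = 54.

54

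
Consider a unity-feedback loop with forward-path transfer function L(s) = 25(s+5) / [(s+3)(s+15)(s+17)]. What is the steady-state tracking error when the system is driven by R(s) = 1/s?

153/178

No free integrators in L(s): this is a type 0 system.
K_p = lim_{s→0} L(s) = 25·5 / (3·15·17) = 25/153.
e_ss = 1/(1 + K_p) = 1/(178/153) = 153/178.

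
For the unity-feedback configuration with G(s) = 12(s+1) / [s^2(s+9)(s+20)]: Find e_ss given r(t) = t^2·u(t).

30

G(s) has two factors of s in the denominator, so the system is type 2.
K_a = lim_{s→0} s^2·G(s) = 12·1 / (9·20) = 1/15.
r(t) = t^2 gives R(s) = 2/s^3.
e_ss = 2/K_a = 2/(1/15) = 30.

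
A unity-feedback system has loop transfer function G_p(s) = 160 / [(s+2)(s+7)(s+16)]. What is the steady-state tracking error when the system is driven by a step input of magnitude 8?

The open loop has no poles at the origin → type 0 system.
K_p = lim_{s→0} G_p(s) = 160 / (2·7·16) = 5/7.
e_ss = 8/(1 + K_p) = 8/(12/7) = 14/3.

14/3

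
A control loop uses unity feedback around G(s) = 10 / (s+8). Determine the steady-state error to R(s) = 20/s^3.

infinity

No free integrators in G(s): this is a type 0 system.
For a type-0 system K_a = 0, so e_ss to a parabolic input is unbounded.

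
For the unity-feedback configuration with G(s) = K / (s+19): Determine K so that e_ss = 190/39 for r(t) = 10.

20

System type = 0 (no poles at s=0).
K_p = lim_{s→0} G(s) = K / (19) = (1/19)·K.
e_ss = 10/(1 + K_p) = 190/39 ⇒ 1 + (1/19)·K = 39/19 ⇒ K = 20.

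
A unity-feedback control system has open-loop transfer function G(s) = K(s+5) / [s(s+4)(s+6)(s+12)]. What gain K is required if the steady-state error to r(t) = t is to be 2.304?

G(s) has one factor of s in the denominator, so the system is type 1.
K_v = lim_{s→0} s·G(s) = K·5 / (4·6·12) = (5/288)·K.
e_ss = 1/K_v = 2.304 ⇒ K_v = 125/288 ⇒ K = (125/288)/(5/288) = 25.

25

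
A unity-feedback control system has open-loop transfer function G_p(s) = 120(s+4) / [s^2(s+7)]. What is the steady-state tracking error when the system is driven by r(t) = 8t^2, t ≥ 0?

Two free integrators in G_p(s): this is a type 2 system.
K_a = lim_{s→0} s^2·G_p(s) = 120·4 / (7) = 480/7.
r(t) = 8t^2 gives R(s) = 16/s^3.
e_ss = 16/K_a = 16/(480/7) = 7/30.

7/30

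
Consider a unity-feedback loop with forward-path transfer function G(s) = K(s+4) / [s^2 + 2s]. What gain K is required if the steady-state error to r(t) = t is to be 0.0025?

Factoring s from the denominator leaves a polynomial with constant term 2, so the system is type 1.
K_v = lim_{s→0} s·G(s) = K·4 / 2 = 2·K.
e_ss = 1/K_v = 0.0025 ⇒ K_v = 400 ⇒ K = 400/2 = 200.

200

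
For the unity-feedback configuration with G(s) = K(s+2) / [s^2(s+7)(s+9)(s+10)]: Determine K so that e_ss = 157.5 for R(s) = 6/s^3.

The open loop has two poles at the origin → type 2 system.
K_a = lim_{s→0} s^2·G(s) = K·2 / (7·9·10) = (1/315)·K.
e_ss = 6/K_a = 157.5 ⇒ K_a = 4/105 ⇒ K = (4/105)/(1/315) = 12.

12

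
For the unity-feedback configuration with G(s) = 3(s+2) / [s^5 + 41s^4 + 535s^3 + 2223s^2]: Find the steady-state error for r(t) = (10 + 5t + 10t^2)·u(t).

Factoring s^2 from the denominator leaves a polynomial with constant term 2223, so the system is type 2. Treating each term separately:
  • 10: tracked with zero error.
  • 5t: tracked with zero error.
  • 10t^2: e_ss = 20/K_a with K_a=2/741 → 7410.
Total e_ss = 7410.

7410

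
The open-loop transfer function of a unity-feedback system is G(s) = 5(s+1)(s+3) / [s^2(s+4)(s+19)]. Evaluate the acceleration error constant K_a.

15/76

The open loop has two poles at the origin → type 2 system.
K_a = lim_{s→0} s^2·G(s) = 5·1·3 / (4·19) = 15/76.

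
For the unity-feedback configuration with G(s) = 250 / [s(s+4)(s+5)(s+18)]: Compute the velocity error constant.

System type = 1 (one pole at s=0).
K_v = lim_{s→0} s·G(s) = 250 / (4·5·18) = 25/36.

25/36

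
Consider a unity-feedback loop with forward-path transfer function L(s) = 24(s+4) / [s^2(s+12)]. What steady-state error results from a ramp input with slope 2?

0

System type = 2 (two poles at s=0).
K_v = ∞ for a type-2 system; e_ss to a ramp is zero.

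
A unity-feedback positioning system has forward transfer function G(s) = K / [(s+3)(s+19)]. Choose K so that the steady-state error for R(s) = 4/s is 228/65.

8

The open loop has no poles at the origin → type 0 system.
K_p = lim_{s→0} G(s) = K / (3·19) = (1/57)·K.
e_ss = 4/(1 + K_p) = 228/65 ⇒ 1 + (1/57)·K = 65/57 ⇒ K = 8.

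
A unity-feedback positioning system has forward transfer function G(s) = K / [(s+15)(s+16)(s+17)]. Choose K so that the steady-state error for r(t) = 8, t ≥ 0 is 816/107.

No free integrators in G(s): this is a type 0 system.
K_p = lim_{s→0} G(s) = K / (15·16·17) = (1/4080)·K.
e_ss = 8/(1 + K_p) = 816/107 ⇒ 1 + (1/4080)·K = 107/102 ⇒ K = 200.

200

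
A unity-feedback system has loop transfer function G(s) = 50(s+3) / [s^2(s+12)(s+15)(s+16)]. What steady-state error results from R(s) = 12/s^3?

230.4

The open loop has two poles at the origin → type 2 system.
K_a = lim_{s→0} s^2·G(s) = 50·3 / (12·15·16) = 5/96.
r(t) = 6t^2 gives R(s) = 12/s^3.
e_ss = 12/K_a = 12/(5/96) = 230.4.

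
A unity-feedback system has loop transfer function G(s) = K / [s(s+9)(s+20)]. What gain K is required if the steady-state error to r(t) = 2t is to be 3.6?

100

System type = 1 (one pole at s=0).
K_v = lim_{s→0} s·G(s) = K / (9·20) = (1/180)·K.
e_ss = 2/K_v = 3.6 ⇒ K_v = 5/9 ⇒ K = (5/9)/(1/180) = 100.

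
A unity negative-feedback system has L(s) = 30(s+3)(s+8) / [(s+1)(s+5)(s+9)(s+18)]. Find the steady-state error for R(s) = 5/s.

45/17

System type = 0 (no poles at s=0).
K_p = lim_{s→0} L(s) = 30·3·8 / (1·5·9·18) = 8/9.
e_ss = 5/(1 + K_p) = 5/(17/9) = 45/17.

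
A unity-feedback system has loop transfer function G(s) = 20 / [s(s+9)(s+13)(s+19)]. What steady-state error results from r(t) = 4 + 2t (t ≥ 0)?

The open loop has one pole at the origin → type 1 system. Taking each input component in turn:
  • 4: tracked with zero error.
  • 2t: e_ss = 2/K_v with K_v=20/2223 → 222.3.
Total e_ss = 222.3.

222.3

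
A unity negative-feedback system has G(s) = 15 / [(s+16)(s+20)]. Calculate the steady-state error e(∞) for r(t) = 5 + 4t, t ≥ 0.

infinity

System type = 0 (no poles at s=0). By superposition:
  • 5: e_ss = 5/(1+K_p) with K_p=3/64 → 320/67.
  • 4t: a type-0 system cannot track it, e_ss → ∞.
The unbounded component dominates.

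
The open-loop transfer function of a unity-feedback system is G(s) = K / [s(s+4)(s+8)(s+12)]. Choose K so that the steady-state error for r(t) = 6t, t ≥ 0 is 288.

One free integrator in G(s): this is a type 1 system.
K_v = lim_{s→0} s·G(s) = K / (4·8·12) = (1/384)·K.
e_ss = 6/K_v = 288 ⇒ K_v = 1/48 ⇒ K = (1/48)/(1/384) = 8.

8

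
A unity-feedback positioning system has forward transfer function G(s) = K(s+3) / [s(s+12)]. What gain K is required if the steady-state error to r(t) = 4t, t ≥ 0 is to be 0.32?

System type = 1 (one pole at s=0).
K_v = lim_{s→0} s·G(s) = K·3 / (12) = 0.25·K.
e_ss = 4/K_v = 0.32 ⇒ K_v = 12.5 ⇒ K = 12.5/0.25 = 50.

50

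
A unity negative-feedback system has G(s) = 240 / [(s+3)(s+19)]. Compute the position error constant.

80/19

G(s) has no factors of s in the denominator, so the system is type 0.
K_p = lim_{s→0} G(s) = 240 / (3·19) = 80/19.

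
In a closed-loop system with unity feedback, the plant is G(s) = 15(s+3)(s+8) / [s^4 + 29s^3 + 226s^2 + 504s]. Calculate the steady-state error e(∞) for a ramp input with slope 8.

11.2

The denominator has no term below 504s — 1 pole at s=0, type 1.
K_v = lim_{s→0} s·G(s) = 15·3·8 / 504 = 5/7.
e_ss = 8/K_v = 8/(5/7) = 11.2.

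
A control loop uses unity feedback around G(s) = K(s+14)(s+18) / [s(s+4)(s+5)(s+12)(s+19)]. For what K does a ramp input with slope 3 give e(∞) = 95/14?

8

G(s) has one factor of s in the denominator, so the system is type 1.
K_v = lim_{s→0} s·G(s) = K·14·18 / (4·5·12·19) = (21/380)·K.
e_ss = 3/K_v = 95/14 ⇒ K_v = 42/95 ⇒ K = (42/95)/(21/380) = 8.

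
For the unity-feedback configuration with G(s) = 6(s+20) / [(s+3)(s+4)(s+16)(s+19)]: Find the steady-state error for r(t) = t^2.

The open loop has no poles at the origin → type 0 system.
K_a = lim_{s→0} s^2·G(s) = 0; the steady-state error to this parabolic input grows without bound.

infinity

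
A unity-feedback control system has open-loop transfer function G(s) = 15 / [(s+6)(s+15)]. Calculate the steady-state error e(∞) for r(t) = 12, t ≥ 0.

72/7

No free integrators in G(s): this is a type 0 system.
K_p = lim_{s→0} G(s) = 15 / (6·15) = 1/6.
e_ss = 12/(1 + K_p) = 12/(7/6) = 72/7.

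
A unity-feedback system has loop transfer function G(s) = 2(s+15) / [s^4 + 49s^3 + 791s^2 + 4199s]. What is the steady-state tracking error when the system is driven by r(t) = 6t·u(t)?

Factoring s from the denominator leaves a polynomial with constant term 4199, so the system is type 1.
K_v = lim_{s→0} s·G(s) = 2·15 / 4199 = 30/4199.
e_ss = 6/K_v = 6/(30/4199) = 839.8.

839.8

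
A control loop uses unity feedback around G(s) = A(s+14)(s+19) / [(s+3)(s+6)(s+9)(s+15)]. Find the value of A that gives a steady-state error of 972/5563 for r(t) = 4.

System type = 0 (no poles at s=0).
K_p = lim_{s→0} G(s) = A·14·19 / (3·6·9·15) = (133/1215)·A.
e_ss = 4/(1 + K_p) = 972/5563 ⇒ 1 + (133/1215)·A = 5563/243 ⇒ A = 200.

200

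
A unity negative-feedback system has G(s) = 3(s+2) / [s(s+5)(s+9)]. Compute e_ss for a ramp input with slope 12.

The open loop has one pole at the origin → type 1 system.
K_v = lim_{s→0} s·G(s) = 3·2 / (5·9) = 2/15.
e_ss = 12/K_v = 12/(2/15) = 90.

90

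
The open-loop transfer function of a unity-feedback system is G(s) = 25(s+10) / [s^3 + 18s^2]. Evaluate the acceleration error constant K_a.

The denominator has no term below 18s^2 — 2 poles at s=0, type 2.
K_a = lim_{s→0} s^2·G(s) = 25·10 / 18 = 125/9.

125/9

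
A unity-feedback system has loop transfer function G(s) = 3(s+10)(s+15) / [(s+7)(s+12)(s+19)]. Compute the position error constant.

75/266

G(s) has no factors of s in the denominator, so the system is type 0.
K_p = lim_{s→0} G(s) = 3·10·15 / (7·12·19) = 75/266.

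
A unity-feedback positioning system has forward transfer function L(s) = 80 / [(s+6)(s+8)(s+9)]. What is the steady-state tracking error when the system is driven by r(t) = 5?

135/32

L(s) has no factors of s in the denominator, so the system is type 0.
K_p = lim_{s→0} L(s) = 80 / (6·8·9) = 5/27.
e_ss = 5/(1 + K_p) = 5/(32/27) = 135/32.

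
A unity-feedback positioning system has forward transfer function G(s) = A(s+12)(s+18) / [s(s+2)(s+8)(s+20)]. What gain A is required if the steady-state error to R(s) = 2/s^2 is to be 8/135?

50

The open loop has one pole at the origin → type 1 system.
K_v = lim_{s→0} s·G(s) = A·12·18 / (2·8·20) = 0.675·A.
e_ss = 2/K_v = 8/135 ⇒ K_v = 33.75 ⇒ A = 33.75/0.675 = 50.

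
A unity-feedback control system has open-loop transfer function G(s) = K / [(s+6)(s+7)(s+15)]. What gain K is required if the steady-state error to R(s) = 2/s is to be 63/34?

50

No free integrators in G(s): this is a type 0 system.
K_p = lim_{s→0} G(s) = K / (6·7·15) = (1/630)·K.
e_ss = 2/(1 + K_p) = 63/34 ⇒ 1 + (1/630)·K = 68/63 ⇒ K = 50.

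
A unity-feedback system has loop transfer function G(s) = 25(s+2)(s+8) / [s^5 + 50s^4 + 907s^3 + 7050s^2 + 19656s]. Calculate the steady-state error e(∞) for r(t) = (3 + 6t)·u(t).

Factoring s from the denominator leaves a polynomial with constant term 19656, so the system is type 1. Treating each term separately:
  • 3: tracked with zero error.
  • 6t: e_ss = 6/K_v with K_v=50/2457 → 294.84.
Total e_ss = 294.84.

294.84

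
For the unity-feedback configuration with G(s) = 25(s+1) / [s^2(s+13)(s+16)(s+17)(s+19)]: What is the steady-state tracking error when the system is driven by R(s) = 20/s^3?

The open loop has two poles at the origin → type 2 system.
K_a = lim_{s→0} s^2·G(s) = 25·1 / (13·16·17·19) = 25/67184.
r(t) = 10t^2 gives R(s) = 20/s^3.
e_ss = 20/K_a = 20/(25/67184) = 53747.2.

53747.2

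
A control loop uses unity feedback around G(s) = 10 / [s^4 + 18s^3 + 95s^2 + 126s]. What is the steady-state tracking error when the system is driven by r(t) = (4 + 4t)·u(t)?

Lowest-order denominator term is 126s, so the open loop has 1 pole at the origin → type 1 system. Treating each term separately:
  • 4: tracked with zero error.
  • 4t: e_ss = 4/K_v with K_v=5/63 → 50.4.
Total e_ss = 50.4.

50.4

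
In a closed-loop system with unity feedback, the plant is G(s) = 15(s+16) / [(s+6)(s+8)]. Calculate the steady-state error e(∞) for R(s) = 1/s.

1/6

The open loop has no poles at the origin → type 0 system.
K_p = lim_{s→0} G(s) = 15·16 / (6·8) = 5.
e_ss = 1/(1 + K_p) = 1/6.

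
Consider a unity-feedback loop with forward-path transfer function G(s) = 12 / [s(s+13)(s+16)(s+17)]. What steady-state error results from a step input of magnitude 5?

One free integrator in G(s): this is a type 1 system.
K_p = ∞ for a type-1 system; e_ss to a step is zero.

0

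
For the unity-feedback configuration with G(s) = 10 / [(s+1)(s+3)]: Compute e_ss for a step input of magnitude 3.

G(s) has no factors of s in the denominator, so the system is type 0.
K_p = lim_{s→0} G(s) = 10 / (1·3) = 10/3.
e_ss = 3/(1 + K_p) = 3/(13/3) = 9/13.

9/13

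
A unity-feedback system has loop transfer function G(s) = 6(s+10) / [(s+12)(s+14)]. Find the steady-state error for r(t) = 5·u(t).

70/19

No free integrators in G(s): this is a type 0 system.
K_p = lim_{s→0} G(s) = 6·10 / (12·14) = 5/14.
e_ss = 5/(1 + K_p) = 5/(19/14) = 70/19.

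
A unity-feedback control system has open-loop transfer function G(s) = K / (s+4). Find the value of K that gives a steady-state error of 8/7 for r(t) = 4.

10

System type = 0 (no poles at s=0).
K_p = lim_{s→0} G(s) = K / (4) = 0.25·K.
e_ss = 4/(1 + K_p) = 8/7 ⇒ 1 + 0.25·K = 3.5 ⇒ K = 10.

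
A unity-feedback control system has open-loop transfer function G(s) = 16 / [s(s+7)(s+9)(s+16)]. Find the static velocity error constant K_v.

One free integrator in G(s): this is a type 1 system.
K_v = lim_{s→0} s·G(s) = 16 / (7·9·16) = 1/63.

1/63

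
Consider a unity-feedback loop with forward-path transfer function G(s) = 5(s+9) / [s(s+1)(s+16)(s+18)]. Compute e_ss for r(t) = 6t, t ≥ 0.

One free integrator in G(s): this is a type 1 system.
K_v = lim_{s→0} s·G(s) = 5·9 / (1·16·18) = 5/32.
e_ss = 6/K_v = 6/(5/32) = 38.4.

38.4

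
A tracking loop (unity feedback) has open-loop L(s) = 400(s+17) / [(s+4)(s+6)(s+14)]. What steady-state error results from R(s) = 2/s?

21/223

L(s) has no factors of s in the denominator, so the system is type 0.
K_p = lim_{s→0} L(s) = 400·17 / (4·6·14) = 425/21.
e_ss = 2/(1 + K_p) = 2/(446/21) = 21/223.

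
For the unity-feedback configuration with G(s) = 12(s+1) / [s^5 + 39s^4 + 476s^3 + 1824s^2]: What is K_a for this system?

1/152

Factoring s^2 from the denominator leaves a polynomial with constant term 1824, so the system is type 2.
K_a = lim_{s→0} s^2·G(s) = 12·1 / 1824 = 1/152.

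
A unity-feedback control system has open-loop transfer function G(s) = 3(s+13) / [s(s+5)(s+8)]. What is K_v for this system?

One free integrator in G(s): this is a type 1 system.
K_v = lim_{s→0} s·G(s) = 3·13 / (5·8) = 0.975.

0.975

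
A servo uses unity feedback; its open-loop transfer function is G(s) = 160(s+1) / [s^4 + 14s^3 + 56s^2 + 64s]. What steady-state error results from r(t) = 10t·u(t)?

Lowest-order denominator term is 64s, so the open loop has 1 pole at the origin → type 1 system.
K_v = lim_{s→0} s·G(s) = 160·1 / 64 = 2.5.
e_ss = 10/K_v = 10/2.5 = 4.

4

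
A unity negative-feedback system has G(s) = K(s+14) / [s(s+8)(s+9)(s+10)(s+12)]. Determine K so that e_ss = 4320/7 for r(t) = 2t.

The open loop has one pole at the origin → type 1 system.
K_v = lim_{s→0} s·G(s) = K·14 / (8·9·10·12) = (7/4320)·K.
e_ss = 2/K_v = 4320/7 ⇒ K_v = 7/2160 ⇒ K = (7/2160)/(7/4320) = 2.

2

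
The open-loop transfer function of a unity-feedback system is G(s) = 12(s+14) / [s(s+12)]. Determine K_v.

14

One free integrator in G(s): this is a type 1 system.
K_v = lim_{s→0} s·G(s) = 12·14 / (12) = 14.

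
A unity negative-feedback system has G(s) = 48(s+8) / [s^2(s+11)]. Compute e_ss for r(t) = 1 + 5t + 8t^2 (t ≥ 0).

The open loop has two poles at the origin → type 2 system. By superposition:
  • 1: tracked with zero error.
  • 5t: tracked with zero error.
  • 8t^2: e_ss = 16/K_a with K_a=384/11 → 11/24.
Total e_ss = 11/24.

11/24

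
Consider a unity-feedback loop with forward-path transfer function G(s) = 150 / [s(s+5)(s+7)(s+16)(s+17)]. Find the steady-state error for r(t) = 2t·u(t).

1904/15

One free integrator in G(s): this is a type 1 system.
K_v = lim_{s→0} s·G(s) = 150 / (5·7·16·17) = 15/952.
e_ss = 2/K_v = 2/(15/952) = 1904/15.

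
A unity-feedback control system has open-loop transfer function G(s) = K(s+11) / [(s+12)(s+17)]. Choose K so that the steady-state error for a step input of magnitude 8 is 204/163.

100

System type = 0 (no poles at s=0).
K_p = lim_{s→0} G(s) = K·11 / (12·17) = (11/204)·K.
e_ss = 8/(1 + K_p) = 204/163 ⇒ 1 + (11/204)·K = 326/51 ⇒ K = 100.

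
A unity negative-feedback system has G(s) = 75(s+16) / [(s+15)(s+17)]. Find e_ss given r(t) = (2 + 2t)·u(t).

infinity

System type = 0 (no poles at s=0). Taking each input component in turn:
  • 2: e_ss = 2/(1+K_p) with K_p=80/17 → 34/97.
  • 2t: a type-0 system cannot track it, e_ss → ∞.
The unbounded component dominates.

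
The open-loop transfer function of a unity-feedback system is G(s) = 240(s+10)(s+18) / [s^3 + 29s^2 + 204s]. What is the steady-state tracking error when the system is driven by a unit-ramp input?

Lowest-order denominator term is 204s, so the open loop has 1 pole at the origin → type 1 system.
K_v = lim_{s→0} s·G(s) = 240·10·18 / 204 = 3600/17.
e_ss = 1/K_v = 1/(3600/17) = 17/3600.

17/3600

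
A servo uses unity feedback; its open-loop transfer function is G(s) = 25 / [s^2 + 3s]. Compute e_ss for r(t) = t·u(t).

Factoring s from the denominator leaves a polynomial with constant term 3, so the system is type 1.
K_v = lim_{s→0} s·G(s) = 25 / 3 = 25/3.
e_ss = 1/K_v = 1/(25/3) = 0.12.

0.12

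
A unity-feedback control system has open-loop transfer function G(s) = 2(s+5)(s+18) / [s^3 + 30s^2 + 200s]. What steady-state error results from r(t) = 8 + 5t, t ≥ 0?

Factoring s from the denominator leaves a polynomial with constant term 200, so the system is type 1. Taking each input component in turn:
  • 8: tracked with zero error.
  • 5t: e_ss = 5/K_v with K_v=0.9 → 50/9.
Total e_ss = 50/9.

50/9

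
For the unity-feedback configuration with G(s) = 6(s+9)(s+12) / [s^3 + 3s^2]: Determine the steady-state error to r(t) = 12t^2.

Lowest-order denominator term is 3s^2, so the open loop has 2 poles at the origin → type 2 system.
K_a = lim_{s→0} s^2·G(s) = 6·9·12 / 3 = 216.
r(t) = 12t^2 gives R(s) = 24/s^3.
e_ss = 24/K_a = 24/216 = 1/9.

1/9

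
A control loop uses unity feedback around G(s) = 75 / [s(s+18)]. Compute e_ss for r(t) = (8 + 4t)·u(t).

0.96

G(s) has one factor of s in the denominator, so the system is type 1. Treating each term separately:
  • 8: tracked with zero error.
  • 4t: e_ss = 4/K_v with K_v=25/6 → 0.96.
Total e_ss = 0.96.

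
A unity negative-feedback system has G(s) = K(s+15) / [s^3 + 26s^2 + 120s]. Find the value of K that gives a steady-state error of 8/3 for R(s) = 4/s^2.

The denominator has no term below 120s — 1 pole at s=0, type 1.
K_v = lim_{s→0} s·G(s) = K·15 / 120 = 0.125·K.
e_ss = 4/K_v = 8/3 ⇒ K_v = 1.5 ⇒ K = 1.5/0.125 = 12.

12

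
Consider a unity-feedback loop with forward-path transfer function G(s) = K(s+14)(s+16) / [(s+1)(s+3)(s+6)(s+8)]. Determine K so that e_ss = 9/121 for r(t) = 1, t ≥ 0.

8

No free integrators in G(s): this is a type 0 system.
K_p = lim_{s→0} G(s) = K·14·16 / (1·3·6·8) = (14/9)·K.
e_ss = 1/(1 + K_p) = 9/121 ⇒ 1 + (14/9)·K = 121/9 ⇒ K = 8.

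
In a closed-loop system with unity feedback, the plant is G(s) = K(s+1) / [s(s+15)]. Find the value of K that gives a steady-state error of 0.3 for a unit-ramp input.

System type = 1 (one pole at s=0).
K_v = lim_{s→0} s·G(s) = K·1 / (15) = (1/15)·K.
e_ss = 1/K_v = 0.3 ⇒ K_v = 10/3 ⇒ K = (10/3)/(1/15) = 50.

50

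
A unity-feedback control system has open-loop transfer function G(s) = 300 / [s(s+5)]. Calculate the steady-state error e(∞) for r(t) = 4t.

1/15

One free integrator in G(s): this is a type 1 system.
K_v = lim_{s→0} s·G(s) = 300 / (5) = 60.
e_ss = 4/K_v = 4/60 = 1/15.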